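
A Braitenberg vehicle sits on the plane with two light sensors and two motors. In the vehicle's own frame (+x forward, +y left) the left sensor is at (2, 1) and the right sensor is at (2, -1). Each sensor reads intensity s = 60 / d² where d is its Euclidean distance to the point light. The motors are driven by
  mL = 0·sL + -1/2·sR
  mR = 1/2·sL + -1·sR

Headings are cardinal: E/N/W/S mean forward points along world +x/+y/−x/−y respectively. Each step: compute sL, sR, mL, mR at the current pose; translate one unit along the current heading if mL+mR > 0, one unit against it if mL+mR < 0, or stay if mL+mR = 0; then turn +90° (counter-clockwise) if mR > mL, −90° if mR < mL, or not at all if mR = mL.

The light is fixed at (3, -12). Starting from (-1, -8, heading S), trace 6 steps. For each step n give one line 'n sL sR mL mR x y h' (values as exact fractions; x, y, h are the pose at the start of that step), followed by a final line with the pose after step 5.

n=0: pose=(-1,-8,S); sL=60/13, sR=60/29; mL=-30/29, mR=90/377; mL+mR=-300/377 → advance -1; mR−mL=480/377 → turn +1·90°
n=1: pose=(-1,-7,E); sL=3/2, sR=3; mL=-3/2, mR=-9/4; mL+mR=-15/4 → advance -1; mR−mL=-3/4 → turn -1·90°
n=2: pose=(-2,-7,S); sL=12/5, sR=4/3; mL=-2/3, mR=-2/15; mL+mR=-4/5 → advance -1; mR−mL=8/15 → turn +1·90°
n=3: pose=(-2,-6,E); sL=30/29, sR=30/17; mL=-15/17, mR=-615/493; mL+mR=-1050/493 → advance -1; mR−mL=-180/493 → turn -1·90°
n=4: pose=(-3,-6,S); sL=60/41, sR=12/13; mL=-6/13, mR=-102/533; mL+mR=-348/533 → advance -1; mR−mL=144/533 → turn +1·90°
n=5: pose=(-3,-5,E); sL=3/4, sR=15/13; mL=-15/26, mR=-81/104; mL+mR=-141/104 → advance -1; mR−mL=-21/104 → turn -1·90°

0 60/13 60/29 -30/29 90/377 -1 -8 S
1 3/2 3 -3/2 -9/4 -1 -7 E
2 12/5 4/3 -2/3 -2/15 -2 -7 S
3 30/29 30/17 -15/17 -615/493 -2 -6 E
4 60/41 12/13 -6/13 -102/533 -3 -6 S
5 3/4 15/13 -15/26 -81/104 -3 -5 E
final -4 -5 S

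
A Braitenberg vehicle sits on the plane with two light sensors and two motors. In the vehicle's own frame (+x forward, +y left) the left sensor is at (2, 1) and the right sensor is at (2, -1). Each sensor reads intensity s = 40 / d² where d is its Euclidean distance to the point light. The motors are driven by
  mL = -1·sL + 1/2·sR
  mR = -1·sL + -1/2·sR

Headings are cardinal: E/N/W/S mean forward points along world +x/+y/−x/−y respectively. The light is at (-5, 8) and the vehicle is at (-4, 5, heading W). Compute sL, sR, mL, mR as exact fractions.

40/17 8 28/17 -108/17

left sensor world pos  = (-6, 4); dL² = 17
right sensor world pos = (-6, 6); dR² = 5
sL = 40/17 = 40/17
sR = 40/5 = 8
mL = -1·sL + 1/2·sR = 28/17
mR = -1·sL + -1/2·sR = -108/17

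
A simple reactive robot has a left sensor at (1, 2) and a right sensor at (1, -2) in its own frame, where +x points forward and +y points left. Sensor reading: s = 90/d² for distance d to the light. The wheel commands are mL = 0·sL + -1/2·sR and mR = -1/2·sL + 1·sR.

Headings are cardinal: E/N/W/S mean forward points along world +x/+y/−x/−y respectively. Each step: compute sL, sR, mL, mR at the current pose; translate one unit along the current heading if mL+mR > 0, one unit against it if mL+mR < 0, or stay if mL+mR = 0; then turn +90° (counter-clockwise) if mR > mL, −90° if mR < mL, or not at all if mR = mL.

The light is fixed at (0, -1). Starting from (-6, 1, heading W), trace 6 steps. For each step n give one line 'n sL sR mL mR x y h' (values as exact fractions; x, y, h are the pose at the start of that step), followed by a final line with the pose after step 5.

n=0: pose=(-6,1,W); sL=90/49, sR=18/13; mL=-9/13, mR=297/637; mL+mR=-144/637 → advance -1; mR−mL=738/637 → turn +1·90°
n=1: pose=(-5,1,S); sL=9, sR=9/5; mL=-9/10, mR=-27/10; mL+mR=-18/5 → advance -1; mR−mL=-9/5 → turn -1·90°
n=2: pose=(-5,2,W); sL=90/37, sR=90/61; mL=-45/61, mR=585/2257; mL+mR=-1080/2257 → advance -1; mR−mL=2250/2257 → turn +1·90°
n=3: pose=(-4,2,S); sL=45/4, sR=9/4; mL=-9/8, mR=-27/8; mL+mR=-9/2 → advance -1; mR−mL=-9/4 → turn -1·90°
n=4: pose=(-4,3,W); sL=90/29, sR=90/61; mL=-45/61, mR=-135/1769; mL+mR=-1440/1769 → advance -1; mR−mL=1170/1769 → turn +1·90°
n=5: pose=(-3,3,S); sL=9, sR=45/17; mL=-45/34, mR=-63/34; mL+mR=-54/17 → advance -1; mR−mL=-9/17 → turn -1·90°

0 90/49 18/13 -9/13 297/637 -6 1 W
1 9 9/5 -9/10 -27/10 -5 1 S
2 90/37 90/61 -45/61 585/2257 -5 2 W
3 45/4 9/4 -9/8 -27/8 -4 2 S
4 90/29 90/61 -45/61 -135/1769 -4 3 W
5 9 45/17 -45/34 -63/34 -3 3 S
final -3 4 W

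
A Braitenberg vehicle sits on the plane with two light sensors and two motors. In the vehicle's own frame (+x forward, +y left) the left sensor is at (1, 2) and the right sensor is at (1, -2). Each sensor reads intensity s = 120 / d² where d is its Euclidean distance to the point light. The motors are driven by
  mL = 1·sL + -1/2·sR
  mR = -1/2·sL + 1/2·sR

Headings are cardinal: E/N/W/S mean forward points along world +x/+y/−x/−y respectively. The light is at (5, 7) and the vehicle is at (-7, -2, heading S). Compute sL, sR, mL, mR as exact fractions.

left sensor world pos  = (-5, -3); dL² = 200
right sensor world pos = (-9, -3); dR² = 296
sL = 120/200 = 3/5
sR = 120/296 = 15/37
mL = 1·sL + -1/2·sR = 147/370
mR = -1/2·sL + 1/2·sR = -18/185

3/5 15/37 147/370 -18/185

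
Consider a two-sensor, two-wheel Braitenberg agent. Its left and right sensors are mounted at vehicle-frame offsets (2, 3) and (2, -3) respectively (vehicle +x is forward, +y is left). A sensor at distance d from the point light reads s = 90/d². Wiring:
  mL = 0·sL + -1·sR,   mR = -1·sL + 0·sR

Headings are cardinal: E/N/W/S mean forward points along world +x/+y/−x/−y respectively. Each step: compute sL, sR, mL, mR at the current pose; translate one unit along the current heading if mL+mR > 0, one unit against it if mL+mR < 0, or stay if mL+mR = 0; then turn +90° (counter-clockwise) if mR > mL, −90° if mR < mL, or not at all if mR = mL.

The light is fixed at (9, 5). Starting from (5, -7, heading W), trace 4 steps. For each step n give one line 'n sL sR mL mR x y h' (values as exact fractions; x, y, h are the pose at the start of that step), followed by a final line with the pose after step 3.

0 10/29 10/13 -10/13 -10/29 5 -7 W
1 45/98 45/116 -45/116 -45/98 6 -7 S
2 90/221 90/89 -90/89 -90/221 6 -6 W
3 9/17 45/97 -45/97 -9/17 7 -6 S
final 7 -5 W

n=0: pose=(5,-7,W); sL=10/29, sR=10/13; mL=-10/13, mR=-10/29; mL+mR=-420/377 → advance -1; mR−mL=160/377 → turn +1·90°
n=1: pose=(6,-7,S); sL=45/98, sR=45/116; mL=-45/116, mR=-45/98; mL+mR=-4815/5684 → advance -1; mR−mL=-405/5684 → turn -1·90°
n=2: pose=(6,-6,W); sL=90/221, sR=90/89; mL=-90/89, mR=-90/221; mL+mR=-27900/19669 → advance -1; mR−mL=11880/19669 → turn +1·90°
n=3: pose=(7,-6,S); sL=9/17, sR=45/97; mL=-45/97, mR=-9/17; mL+mR=-1638/1649 → advance -1; mR−mL=-108/1649 → turn -1·90°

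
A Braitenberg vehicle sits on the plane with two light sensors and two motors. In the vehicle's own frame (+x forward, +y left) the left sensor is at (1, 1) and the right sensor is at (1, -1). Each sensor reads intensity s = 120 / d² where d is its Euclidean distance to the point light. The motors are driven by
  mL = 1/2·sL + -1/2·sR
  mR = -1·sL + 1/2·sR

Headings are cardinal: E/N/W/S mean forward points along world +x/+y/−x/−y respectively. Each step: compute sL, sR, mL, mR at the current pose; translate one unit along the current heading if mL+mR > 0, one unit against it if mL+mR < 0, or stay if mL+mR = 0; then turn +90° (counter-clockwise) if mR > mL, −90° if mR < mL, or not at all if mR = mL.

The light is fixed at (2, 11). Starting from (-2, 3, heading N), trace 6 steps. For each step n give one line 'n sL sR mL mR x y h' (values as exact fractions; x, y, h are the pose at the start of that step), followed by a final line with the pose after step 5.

0 60/37 60/29 -240/1073 -630/1073 -2 3 N
1 120/73 120/109 2160/7957 -8700/7957 -2 2 E
2 30/29 15/17 75/986 -585/986 -3 2 S
3 40/39 24/17 -128/663 -212/663 -3 3 W
4 60/37 60/29 -240/1073 -630/1073 -2 3 N
5 120/73 120/109 2160/7957 -8700/7957 -2 2 E
final -3 2 S

n=0: pose=(-2,3,N); sL=60/37, sR=60/29; mL=-240/1073, mR=-630/1073; mL+mR=-30/37 → advance -1; mR−mL=-390/1073 → turn -1·90°
n=1: pose=(-2,2,E); sL=120/73, sR=120/109; mL=2160/7957, mR=-8700/7957; mL+mR=-60/73 → advance -1; mR−mL=-10860/7957 → turn -1·90°
n=2: pose=(-3,2,S); sL=30/29, sR=15/17; mL=75/986, mR=-585/986; mL+mR=-15/29 → advance -1; mR−mL=-330/493 → turn -1·90°
n=3: pose=(-3,3,W); sL=40/39, sR=24/17; mL=-128/663, mR=-212/663; mL+mR=-20/39 → advance -1; mR−mL=-28/221 → turn -1·90°
n=4: pose=(-2,3,N); sL=60/37, sR=60/29; mL=-240/1073, mR=-630/1073; mL+mR=-30/37 → advance -1; mR−mL=-390/1073 → turn -1·90°
n=5: pose=(-2,2,E); sL=120/73, sR=120/109; mL=2160/7957, mR=-8700/7957; mL+mR=-60/73 → advance -1; mR−mL=-10860/7957 → turn -1·90°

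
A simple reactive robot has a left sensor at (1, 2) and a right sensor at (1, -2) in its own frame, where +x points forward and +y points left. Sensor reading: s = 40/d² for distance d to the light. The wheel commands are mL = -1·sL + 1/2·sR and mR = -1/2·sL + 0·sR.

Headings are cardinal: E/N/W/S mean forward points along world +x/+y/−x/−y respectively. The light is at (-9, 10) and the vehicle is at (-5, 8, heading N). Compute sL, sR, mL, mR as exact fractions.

8 40/37 -276/37 -4

left sensor world pos  = (-7, 9); dL² = 5
right sensor world pos = (-3, 9); dR² = 37
sL = 40/5 = 8
sR = 40/37 = 40/37
mL = -1·sL + 1/2·sR = -276/37
mR = -1/2·sL + 0·sR = -4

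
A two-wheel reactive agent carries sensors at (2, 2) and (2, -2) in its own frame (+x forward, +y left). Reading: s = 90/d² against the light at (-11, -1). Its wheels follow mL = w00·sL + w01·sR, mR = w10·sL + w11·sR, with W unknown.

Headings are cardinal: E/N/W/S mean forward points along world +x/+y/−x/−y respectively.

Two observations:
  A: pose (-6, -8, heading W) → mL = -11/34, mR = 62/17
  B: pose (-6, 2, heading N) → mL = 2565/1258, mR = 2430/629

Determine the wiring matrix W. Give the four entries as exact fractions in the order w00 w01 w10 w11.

obs A: pose=(-6,-8,W) → sL=1, sR=45/17, mL=-11/34, mR=62/17
obs B: pose=(-6,2,N) → sL=45/17, sR=45/37, mL=2565/1258, mR=2430/629
sensor matrix S = [[1, 45/17], [45/17, 45/37]]; det S = -61920/10693
solve [mL_A; mL_B] = S·[w00; w01] and [mR_A; mR_B] = S·[w10; w11]:
  w00 = 1, w01 = -1/2, w10 = 1, w11 = 1

1 -1/2 1 1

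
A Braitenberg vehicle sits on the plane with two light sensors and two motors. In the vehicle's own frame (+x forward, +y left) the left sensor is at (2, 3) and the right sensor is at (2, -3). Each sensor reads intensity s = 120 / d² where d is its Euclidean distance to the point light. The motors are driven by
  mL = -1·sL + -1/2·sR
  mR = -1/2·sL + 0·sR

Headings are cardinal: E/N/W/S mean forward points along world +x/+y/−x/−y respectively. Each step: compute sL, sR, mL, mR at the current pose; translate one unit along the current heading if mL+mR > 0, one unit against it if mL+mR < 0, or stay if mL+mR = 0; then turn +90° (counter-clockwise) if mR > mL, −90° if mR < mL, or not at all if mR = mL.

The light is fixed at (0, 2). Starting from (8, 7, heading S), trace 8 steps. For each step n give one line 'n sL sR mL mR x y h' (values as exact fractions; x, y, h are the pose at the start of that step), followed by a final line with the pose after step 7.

0 12/13 60/17 -594/221 -6/13 8 7 S
1 120/181 120/109 -23940/19729 -60/181 8 8 E
2 3/2 30/41 -153/82 -3/4 7 8 N
3 120/29 120/89 -12420/2581 -60/29 7 7 W
4 12/13 60/17 -594/221 -6/13 8 7 S
5 120/181 120/109 -23940/19729 -60/181 8 8 E
6 3/2 30/41 -153/82 -3/4 7 8 N
7 120/29 120/89 -12420/2581 -60/29 7 7 W
final 8 7 S

n=0: pose=(8,7,S); sL=12/13, sR=60/17; mL=-594/221, mR=-6/13; mL+mR=-696/221 → advance -1; mR−mL=492/221 → turn +1·90°
n=1: pose=(8,8,E); sL=120/181, sR=120/109; mL=-23940/19729, mR=-60/181; mL+mR=-30480/19729 → advance -1; mR−mL=17400/19729 → turn +1·90°
n=2: pose=(7,8,N); sL=3/2, sR=30/41; mL=-153/82, mR=-3/4; mL+mR=-429/164 → advance -1; mR−mL=183/164 → turn +1·90°
n=3: pose=(7,7,W); sL=120/29, sR=120/89; mL=-12420/2581, mR=-60/29; mL+mR=-17760/2581 → advance -1; mR−mL=7080/2581 → turn +1·90°
n=4: pose=(8,7,S); sL=12/13, sR=60/17; mL=-594/221, mR=-6/13; mL+mR=-696/221 → advance -1; mR−mL=492/221 → turn +1·90°
n=5: pose=(8,8,E); sL=120/181, sR=120/109; mL=-23940/19729, mR=-60/181; mL+mR=-30480/19729 → advance -1; mR−mL=17400/19729 → turn +1·90°
n=6: pose=(7,8,N); sL=3/2, sR=30/41; mL=-153/82, mR=-3/4; mL+mR=-429/164 → advance -1; mR−mL=183/164 → turn +1·90°
n=7: pose=(7,7,W); sL=120/29, sR=120/89; mL=-12420/2581, mR=-60/29; mL+mR=-17760/2581 → advance -1; mR−mL=7080/2581 → turn +1·90°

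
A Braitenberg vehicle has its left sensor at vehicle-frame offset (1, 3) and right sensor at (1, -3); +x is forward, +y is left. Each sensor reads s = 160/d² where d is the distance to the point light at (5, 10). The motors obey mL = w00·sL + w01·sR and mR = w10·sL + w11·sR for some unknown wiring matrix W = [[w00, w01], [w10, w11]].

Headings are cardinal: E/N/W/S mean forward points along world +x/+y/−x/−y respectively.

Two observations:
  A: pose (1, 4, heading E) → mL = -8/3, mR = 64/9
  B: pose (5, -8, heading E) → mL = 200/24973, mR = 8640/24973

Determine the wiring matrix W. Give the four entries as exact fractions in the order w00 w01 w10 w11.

-1/2 1 1 -1

obs A: pose=(1,4,E) → sL=80/9, sR=16/9, mL=-8/3, mR=64/9
obs B: pose=(5,-8,E) → sL=80/113, sR=80/221, mL=200/24973, mR=8640/24973
sensor matrix S = [[80/9, 16/9], [80/113, 80/221]]; det S = 440320/224757
solve [mL_A; mL_B] = S·[w00; w01] and [mR_A; mR_B] = S·[w10; w11]:
  w00 = -1/2, w01 = 1, w10 = 1, w11 = -1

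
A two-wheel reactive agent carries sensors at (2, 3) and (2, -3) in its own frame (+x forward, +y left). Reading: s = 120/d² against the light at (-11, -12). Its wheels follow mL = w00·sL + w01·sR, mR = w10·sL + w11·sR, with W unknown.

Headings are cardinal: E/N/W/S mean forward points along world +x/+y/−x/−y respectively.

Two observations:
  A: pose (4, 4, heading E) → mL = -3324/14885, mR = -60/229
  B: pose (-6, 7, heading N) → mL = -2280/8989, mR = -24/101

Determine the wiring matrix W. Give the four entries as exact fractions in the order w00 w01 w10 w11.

obs A: pose=(4,4,E) → sL=12/65, sR=60/229, mL=-3324/14885, mR=-60/229
obs B: pose=(-6,7,N) → sL=24/89, sR=24/101, mL=-2280/8989, mR=-24/101
sensor matrix S = [[12/65, 60/229], [24/89, 24/101]]; det S = -3583872/133801265
solve [mL_A; mL_B] = S·[w00; w01] and [mR_A; mR_B] = S·[w10; w11]:
  w00 = -1/2, w01 = -1/2, w10 = 0, w11 = -1

-1/2 -1/2 0 -1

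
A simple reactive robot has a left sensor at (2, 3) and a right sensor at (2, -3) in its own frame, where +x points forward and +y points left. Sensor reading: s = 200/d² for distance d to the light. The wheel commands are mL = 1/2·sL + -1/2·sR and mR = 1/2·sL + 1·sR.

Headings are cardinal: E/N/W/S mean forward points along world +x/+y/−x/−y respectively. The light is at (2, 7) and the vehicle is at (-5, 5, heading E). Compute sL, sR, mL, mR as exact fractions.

left sensor world pos  = (-3, 8); dL² = 26
right sensor world pos = (-3, 2); dR² = 50
sL = 200/26 = 100/13
sR = 200/50 = 4
mL = 1/2·sL + -1/2·sR = 24/13
mR = 1/2·sL + 1·sR = 102/13

100/13 4 24/13 102/13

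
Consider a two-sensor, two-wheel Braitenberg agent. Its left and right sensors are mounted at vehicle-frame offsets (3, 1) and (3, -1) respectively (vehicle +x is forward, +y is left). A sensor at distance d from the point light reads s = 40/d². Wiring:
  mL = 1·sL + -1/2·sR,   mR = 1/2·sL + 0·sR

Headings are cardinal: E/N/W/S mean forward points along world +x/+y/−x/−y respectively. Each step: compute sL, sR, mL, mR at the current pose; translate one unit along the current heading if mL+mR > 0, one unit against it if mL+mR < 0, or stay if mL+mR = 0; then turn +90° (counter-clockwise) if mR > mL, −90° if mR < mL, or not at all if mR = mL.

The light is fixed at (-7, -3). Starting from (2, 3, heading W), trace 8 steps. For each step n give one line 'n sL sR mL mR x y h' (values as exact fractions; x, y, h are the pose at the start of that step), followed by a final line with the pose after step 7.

0 40/61 8/17 436/1037 20/61 2 3 W
1 4/13 20/81 194/1053 2/13 1 3 N
2 8/37 40/157 516/5809 4/37 1 4 E
3 10/41 1/5 59/410 5/41 2 4 N
4 8/45 40/193 644/8685 4/45 2 5 E
5 20/101 20/121 1410/12221 10/101 3 5 N
6 40/269 40/233 3940/62677 20/269 3 6 E
7 10/61 5/36 415/4392 5/61 4 6 N
final 4 7 E

n=0: pose=(2,3,W); sL=40/61, sR=8/17; mL=436/1037, mR=20/61; mL+mR=776/1037 → advance +1; mR−mL=-96/1037 → turn -1·90°
n=1: pose=(1,3,N); sL=4/13, sR=20/81; mL=194/1053, mR=2/13; mL+mR=356/1053 → advance +1; mR−mL=-32/1053 → turn -1·90°
n=2: pose=(1,4,E); sL=8/37, sR=40/157; mL=516/5809, mR=4/37; mL+mR=1144/5809 → advance +1; mR−mL=112/5809 → turn +1·90°
n=3: pose=(2,4,N); sL=10/41, sR=1/5; mL=59/410, mR=5/41; mL+mR=109/410 → advance +1; mR−mL=-9/410 → turn -1·90°
n=4: pose=(2,5,E); sL=8/45, sR=40/193; mL=644/8685, mR=4/45; mL+mR=472/2895 → advance +1; mR−mL=128/8685 → turn +1·90°
n=5: pose=(3,5,N); sL=20/101, sR=20/121; mL=1410/12221, mR=10/101; mL+mR=2620/12221 → advance +1; mR−mL=-200/12221 → turn -1·90°
n=6: pose=(3,6,E); sL=40/269, sR=40/233; mL=3940/62677, mR=20/269; mL+mR=8600/62677 → advance +1; mR−mL=720/62677 → turn +1·90°
n=7: pose=(4,6,N); sL=10/61, sR=5/36; mL=415/4392, mR=5/61; mL+mR=775/4392 → advance +1; mR−mL=-55/4392 → turn -1·90°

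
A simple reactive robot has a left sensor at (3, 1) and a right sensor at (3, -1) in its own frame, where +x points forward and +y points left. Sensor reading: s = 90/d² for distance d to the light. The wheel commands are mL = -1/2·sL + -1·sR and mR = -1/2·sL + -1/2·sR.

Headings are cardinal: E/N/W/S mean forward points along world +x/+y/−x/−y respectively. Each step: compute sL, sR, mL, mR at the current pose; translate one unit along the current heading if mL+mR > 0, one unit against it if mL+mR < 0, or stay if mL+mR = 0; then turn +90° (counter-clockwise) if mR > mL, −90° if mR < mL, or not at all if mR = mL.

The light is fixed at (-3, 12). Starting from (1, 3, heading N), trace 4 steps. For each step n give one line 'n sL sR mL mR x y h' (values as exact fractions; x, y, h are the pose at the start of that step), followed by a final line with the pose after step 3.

n=0: pose=(1,3,N); sL=2, sR=90/61; mL=-151/61, mR=-106/61; mL+mR=-257/61 → advance -1; mR−mL=45/61 → turn +1·90°
n=1: pose=(1,2,W); sL=45/61, sR=45/41; mL=-7335/5002, mR=-2295/2501; mL+mR=-11925/5002 → advance -1; mR−mL=45/82 → turn +1·90°
n=2: pose=(2,2,S); sL=18/41, sR=18/37; mL=-1071/1517, mR=-702/1517; mL+mR=-1773/1517 → advance -1; mR−mL=9/37 → turn +1·90°
n=3: pose=(2,3,E); sL=45/64, sR=45/82; mL=-4725/5248, mR=-3285/5248; mL+mR=-4005/2624 → advance -1; mR−mL=45/164 → turn +1·90°

0 2 90/61 -151/61 -106/61 1 3 N
1 45/61 45/41 -7335/5002 -2295/2501 1 2 W
2 18/41 18/37 -1071/1517 -702/1517 2 2 S
3 45/64 45/82 -4725/5248 -3285/5248 2 3 E
final 1 3 N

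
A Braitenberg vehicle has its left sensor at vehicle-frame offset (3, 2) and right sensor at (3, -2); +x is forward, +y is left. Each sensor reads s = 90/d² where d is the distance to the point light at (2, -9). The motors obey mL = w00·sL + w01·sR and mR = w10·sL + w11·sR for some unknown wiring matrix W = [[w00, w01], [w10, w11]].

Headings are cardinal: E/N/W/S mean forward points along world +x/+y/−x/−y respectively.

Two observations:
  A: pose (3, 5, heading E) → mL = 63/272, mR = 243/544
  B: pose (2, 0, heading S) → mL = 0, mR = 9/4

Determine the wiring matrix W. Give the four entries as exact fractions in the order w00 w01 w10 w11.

-1 1 1/2 1/2

obs A: pose=(3,5,E) → sL=45/136, sR=9/16, mL=63/272, mR=243/544
obs B: pose=(2,0,S) → sL=9/4, sR=9/4, mL=0, mR=9/4
sensor matrix S = [[45/136, 9/16], [9/4, 9/4]]; det S = -567/1088
solve [mL_A; mL_B] = S·[w00; w01] and [mR_A; mR_B] = S·[w10; w11]:
  w00 = -1, w01 = 1, w10 = 1/2, w11 = 1/2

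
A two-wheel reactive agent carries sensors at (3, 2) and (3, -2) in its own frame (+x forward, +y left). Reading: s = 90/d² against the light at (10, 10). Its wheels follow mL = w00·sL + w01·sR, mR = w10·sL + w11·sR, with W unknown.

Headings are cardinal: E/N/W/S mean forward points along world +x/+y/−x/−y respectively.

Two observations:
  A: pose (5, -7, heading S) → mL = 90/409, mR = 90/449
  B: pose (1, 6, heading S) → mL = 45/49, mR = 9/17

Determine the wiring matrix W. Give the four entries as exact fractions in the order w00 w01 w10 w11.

1 0 0 1

obs A: pose=(5,-7,S) → sL=90/409, sR=90/449, mL=90/409, mR=90/449
obs B: pose=(1,6,S) → sL=45/49, sR=9/17, mL=45/49, mR=9/17
sensor matrix S = [[90/409, 90/449], [45/49, 9/17]]; det S = -10338840/152972953
solve [mL_A; mL_B] = S·[w00; w01] and [mR_A; mR_B] = S·[w10; w11]:
  w00 = 1, w01 = 0, w10 = 0, w11 = 1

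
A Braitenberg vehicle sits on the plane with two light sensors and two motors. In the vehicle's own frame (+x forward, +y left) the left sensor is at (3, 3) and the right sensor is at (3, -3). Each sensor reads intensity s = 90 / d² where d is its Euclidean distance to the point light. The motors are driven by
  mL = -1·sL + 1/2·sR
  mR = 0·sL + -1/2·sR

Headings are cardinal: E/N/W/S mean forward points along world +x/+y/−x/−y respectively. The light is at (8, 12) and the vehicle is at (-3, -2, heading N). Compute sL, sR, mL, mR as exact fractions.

90/317 18/37 -477/11729 -9/37

left sensor world pos  = (-6, 1); dL² = 317
right sensor world pos = (0, 1); dR² = 185
sL = 90/317 = 90/317
sR = 90/185 = 18/37
mL = -1·sL + 1/2·sR = -477/11729
mR = 0·sL + -1/2·sR = -9/37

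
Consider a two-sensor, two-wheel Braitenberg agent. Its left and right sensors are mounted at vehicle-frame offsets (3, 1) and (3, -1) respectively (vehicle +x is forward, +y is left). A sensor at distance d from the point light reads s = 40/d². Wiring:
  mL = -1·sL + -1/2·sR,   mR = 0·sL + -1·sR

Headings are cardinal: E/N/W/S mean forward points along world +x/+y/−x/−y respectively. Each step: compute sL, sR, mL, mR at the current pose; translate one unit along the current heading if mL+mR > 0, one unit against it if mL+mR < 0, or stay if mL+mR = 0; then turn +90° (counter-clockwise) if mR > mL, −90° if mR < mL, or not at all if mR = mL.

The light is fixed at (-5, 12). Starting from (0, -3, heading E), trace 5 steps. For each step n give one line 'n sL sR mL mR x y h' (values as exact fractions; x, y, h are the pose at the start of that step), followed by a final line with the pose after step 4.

0 2/13 1/8 -45/208 -1/8 0 -3 E
1 40/153 40/169 -9820/25857 -40/169 -1 -3 N
2 4/29 20/113 -742/3277 -20/113 -1 -4 W
3 40/397 40/377 -23020/149669 -40/377 0 -4 S
4 2/13 1/8 -45/208 -1/8 0 -3 E
final -1 -3 N

n=0: pose=(0,-3,E); sL=2/13, sR=1/8; mL=-45/208, mR=-1/8; mL+mR=-71/208 → advance -1; mR−mL=19/208 → turn +1·90°
n=1: pose=(-1,-3,N); sL=40/153, sR=40/169; mL=-9820/25857, mR=-40/169; mL+mR=-15940/25857 → advance -1; mR−mL=3700/25857 → turn +1·90°
n=2: pose=(-1,-4,W); sL=4/29, sR=20/113; mL=-742/3277, mR=-20/113; mL+mR=-1322/3277 → advance -1; mR−mL=162/3277 → turn +1·90°
n=3: pose=(0,-4,S); sL=40/397, sR=40/377; mL=-23020/149669, mR=-40/377; mL+mR=-38900/149669 → advance -1; mR−mL=7140/149669 → turn +1·90°
n=4: pose=(0,-3,E); sL=2/13, sR=1/8; mL=-45/208, mR=-1/8; mL+mR=-71/208 → advance -1; mR−mL=19/208 → turn +1·90°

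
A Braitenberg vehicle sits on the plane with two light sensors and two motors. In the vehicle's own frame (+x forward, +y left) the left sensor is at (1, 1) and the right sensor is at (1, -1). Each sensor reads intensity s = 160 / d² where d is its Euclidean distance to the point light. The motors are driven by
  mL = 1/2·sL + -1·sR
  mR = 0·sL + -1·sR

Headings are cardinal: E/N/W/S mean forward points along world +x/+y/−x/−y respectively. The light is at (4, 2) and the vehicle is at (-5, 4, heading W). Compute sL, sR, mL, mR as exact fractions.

left sensor world pos  = (-6, 3); dL² = 101
right sensor world pos = (-6, 5); dR² = 109
sL = 160/101 = 160/101
sR = 160/109 = 160/109
mL = 1/2·sL + -1·sR = -7440/11009
mR = 0·sL + -1·sR = -160/109

160/101 160/109 -7440/11009 -160/109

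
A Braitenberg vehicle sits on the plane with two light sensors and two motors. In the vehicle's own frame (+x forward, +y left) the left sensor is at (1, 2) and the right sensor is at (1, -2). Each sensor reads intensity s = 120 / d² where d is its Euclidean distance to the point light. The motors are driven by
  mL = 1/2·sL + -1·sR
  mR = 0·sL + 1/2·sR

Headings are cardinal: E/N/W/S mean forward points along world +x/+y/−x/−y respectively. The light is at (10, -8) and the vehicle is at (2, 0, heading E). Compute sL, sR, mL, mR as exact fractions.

left sensor world pos  = (3, 2); dL² = 149
right sensor world pos = (3, -2); dR² = 85
sL = 120/149 = 120/149
sR = 120/85 = 24/17
mL = 1/2·sL + -1·sR = -2556/2533
mR = 0·sL + 1/2·sR = 12/17

120/149 24/17 -2556/2533 12/17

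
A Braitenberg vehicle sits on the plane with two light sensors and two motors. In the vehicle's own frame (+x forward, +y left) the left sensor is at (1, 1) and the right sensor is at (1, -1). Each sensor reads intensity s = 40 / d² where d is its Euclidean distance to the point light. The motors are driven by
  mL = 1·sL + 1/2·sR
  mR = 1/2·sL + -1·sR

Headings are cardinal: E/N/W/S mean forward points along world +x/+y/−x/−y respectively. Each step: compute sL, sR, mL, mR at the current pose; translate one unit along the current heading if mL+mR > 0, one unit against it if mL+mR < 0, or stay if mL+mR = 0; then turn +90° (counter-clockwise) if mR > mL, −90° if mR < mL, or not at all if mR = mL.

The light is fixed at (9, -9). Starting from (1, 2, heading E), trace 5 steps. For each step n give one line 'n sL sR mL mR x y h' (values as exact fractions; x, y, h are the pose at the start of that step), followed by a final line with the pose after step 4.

n=0: pose=(1,2,E); sL=40/193, sR=40/149; mL=9820/28757, mR=-4740/28757; mL+mR=5080/28757 → advance +1; mR−mL=-14560/28757 → turn -1·90°
n=1: pose=(2,2,S); sL=5/17, sR=10/41; mL=290/697, mR=-135/1394; mL+mR=445/1394 → advance +1; mR−mL=-715/1394 → turn -1·90°
n=2: pose=(2,1,W); sL=8/29, sR=8/37; mL=412/1073, mR=-84/1073; mL+mR=328/1073 → advance +1; mR−mL=-496/1073 → turn -1·90°
n=3: pose=(1,1,N); sL=20/101, sR=4/17; mL=542/1717, mR=-234/1717; mL+mR=308/1717 → advance +1; mR−mL=-776/1717 → turn -1·90°
n=4: pose=(1,2,E); sL=40/193, sR=40/149; mL=9820/28757, mR=-4740/28757; mL+mR=5080/28757 → advance +1; mR−mL=-14560/28757 → turn -1·90°

0 40/193 40/149 9820/28757 -4740/28757 1 2 E
1 5/17 10/41 290/697 -135/1394 2 2 S
2 8/29 8/37 412/1073 -84/1073 2 1 W
3 20/101 4/17 542/1717 -234/1717 1 1 N
4 40/193 40/149 9820/28757 -4740/28757 1 2 E
final 2 2 S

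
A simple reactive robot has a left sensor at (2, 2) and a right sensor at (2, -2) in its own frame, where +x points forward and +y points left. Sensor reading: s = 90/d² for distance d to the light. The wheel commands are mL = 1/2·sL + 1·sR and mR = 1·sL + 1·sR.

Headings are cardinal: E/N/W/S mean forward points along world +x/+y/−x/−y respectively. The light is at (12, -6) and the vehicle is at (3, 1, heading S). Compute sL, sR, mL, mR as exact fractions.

45/37 45/73 6615/5402 4950/2701

left sensor world pos  = (5, -1); dL² = 74
right sensor world pos = (1, -1); dR² = 146
sL = 90/74 = 45/37
sR = 90/146 = 45/73
mL = 1/2·sL + 1·sR = 6615/5402
mR = 1·sL + 1·sR = 4950/2701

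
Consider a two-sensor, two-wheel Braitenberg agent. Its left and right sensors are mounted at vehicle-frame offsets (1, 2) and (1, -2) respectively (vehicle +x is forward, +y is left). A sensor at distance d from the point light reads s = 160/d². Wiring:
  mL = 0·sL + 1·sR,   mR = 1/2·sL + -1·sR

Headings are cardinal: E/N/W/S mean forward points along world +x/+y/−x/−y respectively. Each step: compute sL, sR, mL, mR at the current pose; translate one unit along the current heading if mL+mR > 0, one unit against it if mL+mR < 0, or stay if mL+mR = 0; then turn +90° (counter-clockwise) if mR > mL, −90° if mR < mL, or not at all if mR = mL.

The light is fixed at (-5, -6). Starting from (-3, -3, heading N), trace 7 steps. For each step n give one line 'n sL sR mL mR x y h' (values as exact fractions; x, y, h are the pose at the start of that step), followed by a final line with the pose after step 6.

0 10 5 5 0 -3 -3 N
1 32/9 160/13 160/13 -1232/117 -3 -2 E
2 80/17 16 16 -232/17 -2 -2 S
3 32 160/29 160/29 304/29 -2 -3 W
4 8 40 40 -36 -3 -3 S
5 160 160/17 160/17 1200/17 -3 -4 W
6 16 80 80 -72 -4 -4 S
final -4 -5 W

n=0: pose=(-3,-3,N); sL=10, sR=5; mL=5, mR=0; mL+mR=5 → advance +1; mR−mL=-5 → turn -1·90°
n=1: pose=(-3,-2,E); sL=32/9, sR=160/13; mL=160/13, mR=-1232/117; mL+mR=16/9 → advance +1; mR−mL=-2672/117 → turn -1·90°
n=2: pose=(-2,-2,S); sL=80/17, sR=16; mL=16, mR=-232/17; mL+mR=40/17 → advance +1; mR−mL=-504/17 → turn -1·90°
n=3: pose=(-2,-3,W); sL=32, sR=160/29; mL=160/29, mR=304/29; mL+mR=16 → advance +1; mR−mL=144/29 → turn +1·90°
n=4: pose=(-3,-3,S); sL=8, sR=40; mL=40, mR=-36; mL+mR=4 → advance +1; mR−mL=-76 → turn -1·90°
n=5: pose=(-3,-4,W); sL=160, sR=160/17; mL=160/17, mR=1200/17; mL+mR=80 → advance +1; mR−mL=1040/17 → turn +1·90°
n=6: pose=(-4,-4,S); sL=16, sR=80; mL=80, mR=-72; mL+mR=8 → advance +1; mR−mL=-152 → turn -1·90°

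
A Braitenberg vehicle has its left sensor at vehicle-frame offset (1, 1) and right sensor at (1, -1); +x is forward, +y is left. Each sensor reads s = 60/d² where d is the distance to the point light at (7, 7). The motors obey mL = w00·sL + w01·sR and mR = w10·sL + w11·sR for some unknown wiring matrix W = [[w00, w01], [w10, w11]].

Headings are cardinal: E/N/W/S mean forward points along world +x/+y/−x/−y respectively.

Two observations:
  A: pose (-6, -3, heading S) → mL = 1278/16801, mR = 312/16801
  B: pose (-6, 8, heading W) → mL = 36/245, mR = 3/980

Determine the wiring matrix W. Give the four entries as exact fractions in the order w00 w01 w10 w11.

-1/2 1 1/2 -1/2

obs A: pose=(-6,-3,S) → sL=12/53, sR=60/317, mL=1278/16801, mR=312/16801
obs B: pose=(-6,8,W) → sL=15/49, sR=3/10, mL=36/245, mR=3/980
sensor matrix S = [[12/53, 60/317], [15/49, 3/10]]; det S = 41094/4116245
solve [mL_A; mL_B] = S·[w00; w01] and [mR_A; mR_B] = S·[w10; w11]:
  w00 = -1/2, w01 = 1, w10 = 1/2, w11 = -1/2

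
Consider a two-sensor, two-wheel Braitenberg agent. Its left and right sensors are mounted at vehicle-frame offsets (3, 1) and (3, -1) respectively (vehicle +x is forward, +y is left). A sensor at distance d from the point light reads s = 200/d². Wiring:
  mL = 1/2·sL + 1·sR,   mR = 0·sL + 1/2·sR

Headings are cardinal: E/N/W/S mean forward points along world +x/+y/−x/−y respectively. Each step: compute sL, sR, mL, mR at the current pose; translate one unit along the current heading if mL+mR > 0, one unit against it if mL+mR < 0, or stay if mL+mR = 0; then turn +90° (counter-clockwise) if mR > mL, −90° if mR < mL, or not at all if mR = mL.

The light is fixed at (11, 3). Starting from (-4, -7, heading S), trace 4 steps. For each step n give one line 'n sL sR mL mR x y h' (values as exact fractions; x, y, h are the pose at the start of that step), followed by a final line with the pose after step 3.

0 40/73 8/17 924/1241 4/17 -4 -7 S
1 50/117 25/53 4250/6201 25/106 -4 -8 W
2 200/353 200/289 99500/102017 100/289 -5 -8 N
3 4/5 20/29 158/145 10/29 -5 -7 E
final -4 -7 S

n=0: pose=(-4,-7,S); sL=40/73, sR=8/17; mL=924/1241, mR=4/17; mL+mR=1216/1241 → advance +1; mR−mL=-632/1241 → turn -1·90°
n=1: pose=(-4,-8,W); sL=50/117, sR=25/53; mL=4250/6201, mR=25/106; mL+mR=11425/12402 → advance +1; mR−mL=-5575/12402 → turn -1·90°
n=2: pose=(-5,-8,N); sL=200/353, sR=200/289; mL=99500/102017, mR=100/289; mL+mR=134800/102017 → advance +1; mR−mL=-64200/102017 → turn -1·90°
n=3: pose=(-5,-7,E); sL=4/5, sR=20/29; mL=158/145, mR=10/29; mL+mR=208/145 → advance +1; mR−mL=-108/145 → turn -1·90°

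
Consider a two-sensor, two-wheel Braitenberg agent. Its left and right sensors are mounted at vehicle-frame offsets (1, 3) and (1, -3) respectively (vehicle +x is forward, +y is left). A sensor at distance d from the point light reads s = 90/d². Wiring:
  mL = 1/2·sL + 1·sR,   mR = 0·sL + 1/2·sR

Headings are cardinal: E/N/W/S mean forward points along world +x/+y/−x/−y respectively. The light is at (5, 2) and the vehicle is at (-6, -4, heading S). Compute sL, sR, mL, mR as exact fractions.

90/113 18/49 4239/5537 9/49

left sensor world pos  = (-3, -5); dL² = 113
right sensor world pos = (-9, -5); dR² = 245
sL = 90/113 = 90/113
sR = 90/245 = 18/49
mL = 1/2·sL + 1·sR = 4239/5537
mR = 0·sL + 1/2·sR = 9/49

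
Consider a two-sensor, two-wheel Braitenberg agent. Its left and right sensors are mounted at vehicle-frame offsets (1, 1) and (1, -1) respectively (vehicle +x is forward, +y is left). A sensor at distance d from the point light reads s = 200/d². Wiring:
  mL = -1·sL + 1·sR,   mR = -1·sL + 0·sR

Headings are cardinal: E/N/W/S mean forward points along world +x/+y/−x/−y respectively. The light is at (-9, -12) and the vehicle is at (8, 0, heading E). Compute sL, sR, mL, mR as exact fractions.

200/493 40/89 1920/43877 -200/493

left sensor world pos  = (9, 1); dL² = 493
right sensor world pos = (9, -1); dR² = 445
sL = 200/493 = 200/493
sR = 200/445 = 40/89
mL = -1·sL + 1·sR = 1920/43877
mR = -1·sL + 0·sR = -200/493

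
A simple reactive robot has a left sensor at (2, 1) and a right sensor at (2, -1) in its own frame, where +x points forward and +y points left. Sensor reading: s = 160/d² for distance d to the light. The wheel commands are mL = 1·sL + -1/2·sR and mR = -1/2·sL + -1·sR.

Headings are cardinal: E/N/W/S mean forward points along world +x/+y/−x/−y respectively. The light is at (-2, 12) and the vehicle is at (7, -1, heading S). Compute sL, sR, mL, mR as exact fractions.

left sensor world pos  = (8, -3); dL² = 325
right sensor world pos = (6, -3); dR² = 289
sL = 160/325 = 32/65
sR = 160/289 = 160/289
mL = 1·sL + -1/2·sR = 4048/18785
mR = -1/2·sL + -1·sR = -15024/18785

32/65 160/289 4048/18785 -15024/18785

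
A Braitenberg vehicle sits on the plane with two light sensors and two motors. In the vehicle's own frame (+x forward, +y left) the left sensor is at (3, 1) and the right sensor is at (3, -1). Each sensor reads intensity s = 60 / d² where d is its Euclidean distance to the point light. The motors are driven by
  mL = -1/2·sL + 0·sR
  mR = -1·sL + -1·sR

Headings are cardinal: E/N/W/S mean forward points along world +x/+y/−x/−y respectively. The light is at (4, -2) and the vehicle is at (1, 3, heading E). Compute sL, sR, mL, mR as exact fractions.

5/3 15/4 -5/6 -65/12

left sensor world pos  = (4, 4); dL² = 36
right sensor world pos = (4, 2); dR² = 16
sL = 60/36 = 5/3
sR = 60/16 = 15/4
mL = -1/2·sL + 0·sR = -5/6
mR = -1·sL + -1·sR = -65/12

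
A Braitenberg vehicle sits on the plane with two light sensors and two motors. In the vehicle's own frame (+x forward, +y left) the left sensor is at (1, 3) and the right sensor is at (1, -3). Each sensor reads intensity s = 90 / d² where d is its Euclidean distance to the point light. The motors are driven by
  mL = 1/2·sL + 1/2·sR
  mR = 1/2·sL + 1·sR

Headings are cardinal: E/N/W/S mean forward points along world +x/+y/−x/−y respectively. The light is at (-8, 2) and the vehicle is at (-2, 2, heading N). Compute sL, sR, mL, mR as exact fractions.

9 45/41 207/41 459/82

left sensor world pos  = (-5, 3); dL² = 10
right sensor world pos = (1, 3); dR² = 82
sL = 90/10 = 9
sR = 90/82 = 45/41
mL = 1/2·sL + 1/2·sR = 207/41
mR = 1/2·sL + 1·sR = 459/82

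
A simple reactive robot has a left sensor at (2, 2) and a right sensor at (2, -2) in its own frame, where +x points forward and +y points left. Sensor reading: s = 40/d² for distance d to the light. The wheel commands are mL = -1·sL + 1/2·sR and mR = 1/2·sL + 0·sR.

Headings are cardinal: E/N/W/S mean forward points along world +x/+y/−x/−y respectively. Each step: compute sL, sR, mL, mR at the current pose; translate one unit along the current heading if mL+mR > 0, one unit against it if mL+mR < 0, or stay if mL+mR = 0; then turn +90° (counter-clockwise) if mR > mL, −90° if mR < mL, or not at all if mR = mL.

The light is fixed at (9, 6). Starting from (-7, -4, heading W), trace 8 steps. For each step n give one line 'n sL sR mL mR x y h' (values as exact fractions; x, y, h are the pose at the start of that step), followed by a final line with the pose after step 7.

n=0: pose=(-7,-4,W); sL=10/117, sR=10/97; mL=-385/11349, mR=5/117; mL+mR=100/11349 → advance +1; mR−mL=290/3783 → turn +1·90°
n=1: pose=(-8,-4,S); sL=40/369, sR=8/101; mL=-2564/37269, mR=20/369; mL+mR=-544/37269 → advance -1; mR−mL=1528/12423 → turn +1·90°
n=2: pose=(-8,-3,E); sL=20/137, sR=20/173; mL=-2090/23701, mR=10/137; mL+mR=-360/23701 → advance -1; mR−mL=3820/23701 → turn +1·90°
n=3: pose=(-9,-3,N); sL=40/449, sR=8/61; mL=-644/27389, mR=20/449; mL+mR=576/27389 → advance +1; mR−mL=1864/27389 → turn +1·90°
n=4: pose=(-9,-2,W); sL=2/25, sR=10/109; mL=-93/2725, mR=1/25; mL+mR=16/2725 → advance +1; mR−mL=202/2725 → turn +1·90°
n=5: pose=(-10,-2,S); sL=40/389, sR=40/541; mL=-13860/210449, mR=20/389; mL+mR=-3040/210449 → advance -1; mR−mL=24680/210449 → turn +1·90°
n=6: pose=(-10,-1,E); sL=20/157, sR=4/37; mL=-426/5809, mR=10/157; mL+mR=-56/5809 → advance -1; mR−mL=796/5809 → turn +1·90°
n=7: pose=(-11,-1,N); sL=40/509, sR=40/349; mL=-3780/177641, mR=20/509; mL+mR=3200/177641 → advance +1; mR−mL=10760/177641 → turn +1·90°

0 10/117 10/97 -385/11349 5/117 -7 -4 W
1 40/369 8/101 -2564/37269 20/369 -8 -4 S
2 20/137 20/173 -2090/23701 10/137 -8 -3 E
3 40/449 8/61 -644/27389 20/449 -9 -3 N
4 2/25 10/109 -93/2725 1/25 -9 -2 W
5 40/389 40/541 -13860/210449 20/389 -10 -2 S
6 20/157 4/37 -426/5809 10/157 -10 -1 E
7 40/509 40/349 -3780/177641 20/509 -11 -1 N
final -11 0 W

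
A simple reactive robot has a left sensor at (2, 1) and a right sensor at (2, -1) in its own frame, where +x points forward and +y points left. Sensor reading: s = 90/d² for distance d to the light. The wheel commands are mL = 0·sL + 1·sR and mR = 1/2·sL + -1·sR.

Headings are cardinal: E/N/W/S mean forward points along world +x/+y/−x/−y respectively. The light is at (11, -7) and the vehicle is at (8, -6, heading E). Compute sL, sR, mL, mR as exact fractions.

18 90 90 -81

left sensor world pos  = (10, -5); dL² = 5
right sensor world pos = (10, -7); dR² = 1
sL = 90/5 = 18
sR = 90/1 = 90
mL = 0·sL + 1·sR = 90
mR = 1/2·sL + -1·sR = -81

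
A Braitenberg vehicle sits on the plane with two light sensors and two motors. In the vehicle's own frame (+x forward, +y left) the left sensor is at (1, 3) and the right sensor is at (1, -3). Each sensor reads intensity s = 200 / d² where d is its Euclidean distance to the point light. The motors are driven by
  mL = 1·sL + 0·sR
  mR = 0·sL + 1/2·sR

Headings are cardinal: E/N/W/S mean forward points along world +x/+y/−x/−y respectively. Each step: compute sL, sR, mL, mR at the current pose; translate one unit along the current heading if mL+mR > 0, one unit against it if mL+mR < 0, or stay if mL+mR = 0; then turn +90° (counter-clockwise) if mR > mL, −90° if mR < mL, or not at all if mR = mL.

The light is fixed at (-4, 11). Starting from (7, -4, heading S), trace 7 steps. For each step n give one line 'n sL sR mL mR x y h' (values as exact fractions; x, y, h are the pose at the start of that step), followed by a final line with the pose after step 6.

0 50/113 5/8 50/113 5/16 7 -4 S
1 200/461 200/269 200/461 100/269 7 -5 W
2 100/137 100/197 100/137 50/197 6 -5 N
3 40/53 40/89 40/53 20/89 6 -4 E
4 50/113 5/8 50/113 5/16 7 -4 S
5 200/461 200/269 200/461 100/269 7 -5 W
6 100/137 100/197 100/137 50/197 6 -5 N
final 6 -4 E

n=0: pose=(7,-4,S); sL=50/113, sR=5/8; mL=50/113, mR=5/16; mL+mR=1365/1808 → advance +1; mR−mL=-235/1808 → turn -1·90°
n=1: pose=(7,-5,W); sL=200/461, sR=200/269; mL=200/461, mR=100/269; mL+mR=99900/124009 → advance +1; mR−mL=-7700/124009 → turn -1·90°
n=2: pose=(6,-5,N); sL=100/137, sR=100/197; mL=100/137, mR=50/197; mL+mR=26550/26989 → advance +1; mR−mL=-12850/26989 → turn -1·90°
n=3: pose=(6,-4,E); sL=40/53, sR=40/89; mL=40/53, mR=20/89; mL+mR=4620/4717 → advance +1; mR−mL=-2500/4717 → turn -1·90°
n=4: pose=(7,-4,S); sL=50/113, sR=5/8; mL=50/113, mR=5/16; mL+mR=1365/1808 → advance +1; mR−mL=-235/1808 → turn -1·90°
n=5: pose=(7,-5,W); sL=200/461, sR=200/269; mL=200/461, mR=100/269; mL+mR=99900/124009 → advance +1; mR−mL=-7700/124009 → turn -1·90°
n=6: pose=(6,-5,N); sL=100/137, sR=100/197; mL=100/137, mR=50/197; mL+mR=26550/26989 → advance +1; mR−mL=-12850/26989 → turn -1·90°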